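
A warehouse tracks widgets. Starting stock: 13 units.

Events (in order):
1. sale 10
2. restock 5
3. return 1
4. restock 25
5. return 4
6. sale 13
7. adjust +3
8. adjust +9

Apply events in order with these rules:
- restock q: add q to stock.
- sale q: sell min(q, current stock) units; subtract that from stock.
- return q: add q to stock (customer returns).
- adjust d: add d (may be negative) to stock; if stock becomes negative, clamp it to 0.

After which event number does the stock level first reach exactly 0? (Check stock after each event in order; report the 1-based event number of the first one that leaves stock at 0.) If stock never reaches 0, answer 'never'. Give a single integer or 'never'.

Answer: never

Derivation:
Processing events:
Start: stock = 13
  Event 1 (sale 10): sell min(10,13)=10. stock: 13 - 10 = 3. total_sold = 10
  Event 2 (restock 5): 3 + 5 = 8
  Event 3 (return 1): 8 + 1 = 9
  Event 4 (restock 25): 9 + 25 = 34
  Event 5 (return 4): 34 + 4 = 38
  Event 6 (sale 13): sell min(13,38)=13. stock: 38 - 13 = 25. total_sold = 23
  Event 7 (adjust +3): 25 + 3 = 28
  Event 8 (adjust +9): 28 + 9 = 37
Final: stock = 37, total_sold = 23

Stock never reaches 0.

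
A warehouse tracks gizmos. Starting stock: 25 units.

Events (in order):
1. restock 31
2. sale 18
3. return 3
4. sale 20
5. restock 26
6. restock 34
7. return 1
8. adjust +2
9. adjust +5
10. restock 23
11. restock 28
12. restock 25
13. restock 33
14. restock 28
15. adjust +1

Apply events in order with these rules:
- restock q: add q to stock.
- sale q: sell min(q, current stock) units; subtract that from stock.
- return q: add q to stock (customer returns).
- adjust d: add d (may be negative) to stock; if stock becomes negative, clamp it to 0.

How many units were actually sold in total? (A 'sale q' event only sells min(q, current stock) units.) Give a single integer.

Processing events:
Start: stock = 25
  Event 1 (restock 31): 25 + 31 = 56
  Event 2 (sale 18): sell min(18,56)=18. stock: 56 - 18 = 38. total_sold = 18
  Event 3 (return 3): 38 + 3 = 41
  Event 4 (sale 20): sell min(20,41)=20. stock: 41 - 20 = 21. total_sold = 38
  Event 5 (restock 26): 21 + 26 = 47
  Event 6 (restock 34): 47 + 34 = 81
  Event 7 (return 1): 81 + 1 = 82
  Event 8 (adjust +2): 82 + 2 = 84
  Event 9 (adjust +5): 84 + 5 = 89
  Event 10 (restock 23): 89 + 23 = 112
  Event 11 (restock 28): 112 + 28 = 140
  Event 12 (restock 25): 140 + 25 = 165
  Event 13 (restock 33): 165 + 33 = 198
  Event 14 (restock 28): 198 + 28 = 226
  Event 15 (adjust +1): 226 + 1 = 227
Final: stock = 227, total_sold = 38

Answer: 38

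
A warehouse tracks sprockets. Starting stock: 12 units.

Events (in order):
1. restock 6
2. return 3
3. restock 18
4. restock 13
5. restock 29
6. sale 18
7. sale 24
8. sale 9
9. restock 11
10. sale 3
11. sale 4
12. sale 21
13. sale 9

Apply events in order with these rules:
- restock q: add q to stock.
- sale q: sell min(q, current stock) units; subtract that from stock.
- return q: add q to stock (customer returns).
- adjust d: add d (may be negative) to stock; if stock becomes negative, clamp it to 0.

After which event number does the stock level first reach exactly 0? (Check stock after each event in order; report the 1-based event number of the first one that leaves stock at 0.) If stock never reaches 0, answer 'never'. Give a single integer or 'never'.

Answer: never

Derivation:
Processing events:
Start: stock = 12
  Event 1 (restock 6): 12 + 6 = 18
  Event 2 (return 3): 18 + 3 = 21
  Event 3 (restock 18): 21 + 18 = 39
  Event 4 (restock 13): 39 + 13 = 52
  Event 5 (restock 29): 52 + 29 = 81
  Event 6 (sale 18): sell min(18,81)=18. stock: 81 - 18 = 63. total_sold = 18
  Event 7 (sale 24): sell min(24,63)=24. stock: 63 - 24 = 39. total_sold = 42
  Event 8 (sale 9): sell min(9,39)=9. stock: 39 - 9 = 30. total_sold = 51
  Event 9 (restock 11): 30 + 11 = 41
  Event 10 (sale 3): sell min(3,41)=3. stock: 41 - 3 = 38. total_sold = 54
  Event 11 (sale 4): sell min(4,38)=4. stock: 38 - 4 = 34. total_sold = 58
  Event 12 (sale 21): sell min(21,34)=21. stock: 34 - 21 = 13. total_sold = 79
  Event 13 (sale 9): sell min(9,13)=9. stock: 13 - 9 = 4. total_sold = 88
Final: stock = 4, total_sold = 88

Stock never reaches 0.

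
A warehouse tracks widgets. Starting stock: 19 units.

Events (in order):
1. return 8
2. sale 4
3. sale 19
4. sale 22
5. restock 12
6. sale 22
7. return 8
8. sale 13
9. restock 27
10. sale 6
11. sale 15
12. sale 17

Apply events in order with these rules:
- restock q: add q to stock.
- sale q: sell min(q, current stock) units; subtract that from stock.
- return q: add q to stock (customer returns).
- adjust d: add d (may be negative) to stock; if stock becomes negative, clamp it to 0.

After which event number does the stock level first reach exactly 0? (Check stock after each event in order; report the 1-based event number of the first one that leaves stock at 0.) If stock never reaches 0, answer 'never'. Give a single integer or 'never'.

Answer: 4

Derivation:
Processing events:
Start: stock = 19
  Event 1 (return 8): 19 + 8 = 27
  Event 2 (sale 4): sell min(4,27)=4. stock: 27 - 4 = 23. total_sold = 4
  Event 3 (sale 19): sell min(19,23)=19. stock: 23 - 19 = 4. total_sold = 23
  Event 4 (sale 22): sell min(22,4)=4. stock: 4 - 4 = 0. total_sold = 27
  Event 5 (restock 12): 0 + 12 = 12
  Event 6 (sale 22): sell min(22,12)=12. stock: 12 - 12 = 0. total_sold = 39
  Event 7 (return 8): 0 + 8 = 8
  Event 8 (sale 13): sell min(13,8)=8. stock: 8 - 8 = 0. total_sold = 47
  Event 9 (restock 27): 0 + 27 = 27
  Event 10 (sale 6): sell min(6,27)=6. stock: 27 - 6 = 21. total_sold = 53
  Event 11 (sale 15): sell min(15,21)=15. stock: 21 - 15 = 6. total_sold = 68
  Event 12 (sale 17): sell min(17,6)=6. stock: 6 - 6 = 0. total_sold = 74
Final: stock = 0, total_sold = 74

First zero at event 4.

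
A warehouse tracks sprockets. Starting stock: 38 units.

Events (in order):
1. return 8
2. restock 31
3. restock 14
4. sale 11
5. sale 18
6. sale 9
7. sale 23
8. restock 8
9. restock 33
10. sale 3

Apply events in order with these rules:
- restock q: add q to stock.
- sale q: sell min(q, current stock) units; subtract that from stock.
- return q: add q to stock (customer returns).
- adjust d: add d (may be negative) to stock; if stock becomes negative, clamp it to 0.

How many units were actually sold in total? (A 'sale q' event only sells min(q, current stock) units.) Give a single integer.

Processing events:
Start: stock = 38
  Event 1 (return 8): 38 + 8 = 46
  Event 2 (restock 31): 46 + 31 = 77
  Event 3 (restock 14): 77 + 14 = 91
  Event 4 (sale 11): sell min(11,91)=11. stock: 91 - 11 = 80. total_sold = 11
  Event 5 (sale 18): sell min(18,80)=18. stock: 80 - 18 = 62. total_sold = 29
  Event 6 (sale 9): sell min(9,62)=9. stock: 62 - 9 = 53. total_sold = 38
  Event 7 (sale 23): sell min(23,53)=23. stock: 53 - 23 = 30. total_sold = 61
  Event 8 (restock 8): 30 + 8 = 38
  Event 9 (restock 33): 38 + 33 = 71
  Event 10 (sale 3): sell min(3,71)=3. stock: 71 - 3 = 68. total_sold = 64
Final: stock = 68, total_sold = 64

Answer: 64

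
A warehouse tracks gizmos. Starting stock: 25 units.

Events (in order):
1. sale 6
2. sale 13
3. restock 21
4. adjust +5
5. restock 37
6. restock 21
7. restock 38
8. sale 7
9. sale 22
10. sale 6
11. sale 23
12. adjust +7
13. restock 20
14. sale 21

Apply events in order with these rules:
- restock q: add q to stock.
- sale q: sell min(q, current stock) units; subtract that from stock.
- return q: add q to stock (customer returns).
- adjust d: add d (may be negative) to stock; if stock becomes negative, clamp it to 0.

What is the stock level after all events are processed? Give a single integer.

Answer: 76

Derivation:
Processing events:
Start: stock = 25
  Event 1 (sale 6): sell min(6,25)=6. stock: 25 - 6 = 19. total_sold = 6
  Event 2 (sale 13): sell min(13,19)=13. stock: 19 - 13 = 6. total_sold = 19
  Event 3 (restock 21): 6 + 21 = 27
  Event 4 (adjust +5): 27 + 5 = 32
  Event 5 (restock 37): 32 + 37 = 69
  Event 6 (restock 21): 69 + 21 = 90
  Event 7 (restock 38): 90 + 38 = 128
  Event 8 (sale 7): sell min(7,128)=7. stock: 128 - 7 = 121. total_sold = 26
  Event 9 (sale 22): sell min(22,121)=22. stock: 121 - 22 = 99. total_sold = 48
  Event 10 (sale 6): sell min(6,99)=6. stock: 99 - 6 = 93. total_sold = 54
  Event 11 (sale 23): sell min(23,93)=23. stock: 93 - 23 = 70. total_sold = 77
  Event 12 (adjust +7): 70 + 7 = 77
  Event 13 (restock 20): 77 + 20 = 97
  Event 14 (sale 21): sell min(21,97)=21. stock: 97 - 21 = 76. total_sold = 98
Final: stock = 76, total_sold = 98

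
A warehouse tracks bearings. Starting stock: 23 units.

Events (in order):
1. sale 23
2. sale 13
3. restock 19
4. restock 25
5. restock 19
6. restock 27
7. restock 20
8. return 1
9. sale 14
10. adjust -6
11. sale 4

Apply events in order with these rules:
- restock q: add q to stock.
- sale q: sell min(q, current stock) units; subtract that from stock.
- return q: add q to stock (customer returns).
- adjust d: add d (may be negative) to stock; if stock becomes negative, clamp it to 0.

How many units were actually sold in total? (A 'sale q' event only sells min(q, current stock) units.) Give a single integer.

Processing events:
Start: stock = 23
  Event 1 (sale 23): sell min(23,23)=23. stock: 23 - 23 = 0. total_sold = 23
  Event 2 (sale 13): sell min(13,0)=0. stock: 0 - 0 = 0. total_sold = 23
  Event 3 (restock 19): 0 + 19 = 19
  Event 4 (restock 25): 19 + 25 = 44
  Event 5 (restock 19): 44 + 19 = 63
  Event 6 (restock 27): 63 + 27 = 90
  Event 7 (restock 20): 90 + 20 = 110
  Event 8 (return 1): 110 + 1 = 111
  Event 9 (sale 14): sell min(14,111)=14. stock: 111 - 14 = 97. total_sold = 37
  Event 10 (adjust -6): 97 + -6 = 91
  Event 11 (sale 4): sell min(4,91)=4. stock: 91 - 4 = 87. total_sold = 41
Final: stock = 87, total_sold = 41

Answer: 41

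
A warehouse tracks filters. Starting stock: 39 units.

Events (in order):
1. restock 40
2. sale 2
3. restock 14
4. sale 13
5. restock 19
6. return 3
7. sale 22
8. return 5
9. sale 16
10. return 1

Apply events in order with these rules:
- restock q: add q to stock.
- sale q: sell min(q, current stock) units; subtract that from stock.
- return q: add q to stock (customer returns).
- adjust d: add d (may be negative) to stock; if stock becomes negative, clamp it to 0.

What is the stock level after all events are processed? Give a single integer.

Answer: 68

Derivation:
Processing events:
Start: stock = 39
  Event 1 (restock 40): 39 + 40 = 79
  Event 2 (sale 2): sell min(2,79)=2. stock: 79 - 2 = 77. total_sold = 2
  Event 3 (restock 14): 77 + 14 = 91
  Event 4 (sale 13): sell min(13,91)=13. stock: 91 - 13 = 78. total_sold = 15
  Event 5 (restock 19): 78 + 19 = 97
  Event 6 (return 3): 97 + 3 = 100
  Event 7 (sale 22): sell min(22,100)=22. stock: 100 - 22 = 78. total_sold = 37
  Event 8 (return 5): 78 + 5 = 83
  Event 9 (sale 16): sell min(16,83)=16. stock: 83 - 16 = 67. total_sold = 53
  Event 10 (return 1): 67 + 1 = 68
Final: stock = 68, total_sold = 53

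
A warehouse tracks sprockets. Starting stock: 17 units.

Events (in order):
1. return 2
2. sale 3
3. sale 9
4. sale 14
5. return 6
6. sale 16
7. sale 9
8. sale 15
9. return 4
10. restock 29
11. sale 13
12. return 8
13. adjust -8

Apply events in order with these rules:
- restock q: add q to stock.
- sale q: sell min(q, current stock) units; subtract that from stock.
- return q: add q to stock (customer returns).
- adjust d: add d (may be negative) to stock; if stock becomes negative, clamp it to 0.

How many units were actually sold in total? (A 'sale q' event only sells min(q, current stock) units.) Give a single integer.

Answer: 38

Derivation:
Processing events:
Start: stock = 17
  Event 1 (return 2): 17 + 2 = 19
  Event 2 (sale 3): sell min(3,19)=3. stock: 19 - 3 = 16. total_sold = 3
  Event 3 (sale 9): sell min(9,16)=9. stock: 16 - 9 = 7. total_sold = 12
  Event 4 (sale 14): sell min(14,7)=7. stock: 7 - 7 = 0. total_sold = 19
  Event 5 (return 6): 0 + 6 = 6
  Event 6 (sale 16): sell min(16,6)=6. stock: 6 - 6 = 0. total_sold = 25
  Event 7 (sale 9): sell min(9,0)=0. stock: 0 - 0 = 0. total_sold = 25
  Event 8 (sale 15): sell min(15,0)=0. stock: 0 - 0 = 0. total_sold = 25
  Event 9 (return 4): 0 + 4 = 4
  Event 10 (restock 29): 4 + 29 = 33
  Event 11 (sale 13): sell min(13,33)=13. stock: 33 - 13 = 20. total_sold = 38
  Event 12 (return 8): 20 + 8 = 28
  Event 13 (adjust -8): 28 + -8 = 20
Final: stock = 20, total_sold = 38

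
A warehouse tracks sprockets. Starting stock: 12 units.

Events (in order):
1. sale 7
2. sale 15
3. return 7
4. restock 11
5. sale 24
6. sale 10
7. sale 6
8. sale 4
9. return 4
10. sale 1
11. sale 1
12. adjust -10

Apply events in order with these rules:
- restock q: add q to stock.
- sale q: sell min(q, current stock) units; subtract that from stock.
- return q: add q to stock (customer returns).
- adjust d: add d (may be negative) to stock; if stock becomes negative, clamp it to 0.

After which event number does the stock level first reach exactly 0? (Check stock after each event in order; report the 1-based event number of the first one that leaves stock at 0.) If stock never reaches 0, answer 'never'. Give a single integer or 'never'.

Processing events:
Start: stock = 12
  Event 1 (sale 7): sell min(7,12)=7. stock: 12 - 7 = 5. total_sold = 7
  Event 2 (sale 15): sell min(15,5)=5. stock: 5 - 5 = 0. total_sold = 12
  Event 3 (return 7): 0 + 7 = 7
  Event 4 (restock 11): 7 + 11 = 18
  Event 5 (sale 24): sell min(24,18)=18. stock: 18 - 18 = 0. total_sold = 30
  Event 6 (sale 10): sell min(10,0)=0. stock: 0 - 0 = 0. total_sold = 30
  Event 7 (sale 6): sell min(6,0)=0. stock: 0 - 0 = 0. total_sold = 30
  Event 8 (sale 4): sell min(4,0)=0. stock: 0 - 0 = 0. total_sold = 30
  Event 9 (return 4): 0 + 4 = 4
  Event 10 (sale 1): sell min(1,4)=1. stock: 4 - 1 = 3. total_sold = 31
  Event 11 (sale 1): sell min(1,3)=1. stock: 3 - 1 = 2. total_sold = 32
  Event 12 (adjust -10): 2 + -10 = 0 (clamped to 0)
Final: stock = 0, total_sold = 32

First zero at event 2.

Answer: 2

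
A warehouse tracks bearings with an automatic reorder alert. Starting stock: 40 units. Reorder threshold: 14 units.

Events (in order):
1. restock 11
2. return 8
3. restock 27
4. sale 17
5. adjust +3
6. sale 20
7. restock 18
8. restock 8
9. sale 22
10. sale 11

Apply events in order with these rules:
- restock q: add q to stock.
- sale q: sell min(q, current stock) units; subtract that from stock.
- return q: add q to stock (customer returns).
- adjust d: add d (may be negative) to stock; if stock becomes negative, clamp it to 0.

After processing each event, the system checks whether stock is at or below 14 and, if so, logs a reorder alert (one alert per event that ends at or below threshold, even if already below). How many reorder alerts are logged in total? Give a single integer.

Answer: 0

Derivation:
Processing events:
Start: stock = 40
  Event 1 (restock 11): 40 + 11 = 51
  Event 2 (return 8): 51 + 8 = 59
  Event 3 (restock 27): 59 + 27 = 86
  Event 4 (sale 17): sell min(17,86)=17. stock: 86 - 17 = 69. total_sold = 17
  Event 5 (adjust +3): 69 + 3 = 72
  Event 6 (sale 20): sell min(20,72)=20. stock: 72 - 20 = 52. total_sold = 37
  Event 7 (restock 18): 52 + 18 = 70
  Event 8 (restock 8): 70 + 8 = 78
  Event 9 (sale 22): sell min(22,78)=22. stock: 78 - 22 = 56. total_sold = 59
  Event 10 (sale 11): sell min(11,56)=11. stock: 56 - 11 = 45. total_sold = 70
Final: stock = 45, total_sold = 70

Checking against threshold 14:
  After event 1: stock=51 > 14
  After event 2: stock=59 > 14
  After event 3: stock=86 > 14
  After event 4: stock=69 > 14
  After event 5: stock=72 > 14
  After event 6: stock=52 > 14
  After event 7: stock=70 > 14
  After event 8: stock=78 > 14
  After event 9: stock=56 > 14
  After event 10: stock=45 > 14
Alert events: []. Count = 0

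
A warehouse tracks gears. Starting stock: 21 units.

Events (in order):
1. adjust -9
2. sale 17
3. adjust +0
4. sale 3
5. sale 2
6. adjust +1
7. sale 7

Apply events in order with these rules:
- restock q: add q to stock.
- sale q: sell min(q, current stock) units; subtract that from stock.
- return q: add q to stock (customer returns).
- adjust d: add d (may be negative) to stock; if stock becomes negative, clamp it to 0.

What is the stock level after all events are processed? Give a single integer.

Processing events:
Start: stock = 21
  Event 1 (adjust -9): 21 + -9 = 12
  Event 2 (sale 17): sell min(17,12)=12. stock: 12 - 12 = 0. total_sold = 12
  Event 3 (adjust +0): 0 + 0 = 0
  Event 4 (sale 3): sell min(3,0)=0. stock: 0 - 0 = 0. total_sold = 12
  Event 5 (sale 2): sell min(2,0)=0. stock: 0 - 0 = 0. total_sold = 12
  Event 6 (adjust +1): 0 + 1 = 1
  Event 7 (sale 7): sell min(7,1)=1. stock: 1 - 1 = 0. total_sold = 13
Final: stock = 0, total_sold = 13

Answer: 0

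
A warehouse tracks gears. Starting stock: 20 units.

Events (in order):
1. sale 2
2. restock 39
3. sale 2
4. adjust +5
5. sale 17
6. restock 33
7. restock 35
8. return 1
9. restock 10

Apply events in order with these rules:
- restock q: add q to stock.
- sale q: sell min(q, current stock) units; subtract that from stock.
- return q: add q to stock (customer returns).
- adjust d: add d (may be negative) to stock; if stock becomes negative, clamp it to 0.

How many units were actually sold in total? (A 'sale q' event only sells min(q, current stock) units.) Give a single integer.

Processing events:
Start: stock = 20
  Event 1 (sale 2): sell min(2,20)=2. stock: 20 - 2 = 18. total_sold = 2
  Event 2 (restock 39): 18 + 39 = 57
  Event 3 (sale 2): sell min(2,57)=2. stock: 57 - 2 = 55. total_sold = 4
  Event 4 (adjust +5): 55 + 5 = 60
  Event 5 (sale 17): sell min(17,60)=17. stock: 60 - 17 = 43. total_sold = 21
  Event 6 (restock 33): 43 + 33 = 76
  Event 7 (restock 35): 76 + 35 = 111
  Event 8 (return 1): 111 + 1 = 112
  Event 9 (restock 10): 112 + 10 = 122
Final: stock = 122, total_sold = 21

Answer: 21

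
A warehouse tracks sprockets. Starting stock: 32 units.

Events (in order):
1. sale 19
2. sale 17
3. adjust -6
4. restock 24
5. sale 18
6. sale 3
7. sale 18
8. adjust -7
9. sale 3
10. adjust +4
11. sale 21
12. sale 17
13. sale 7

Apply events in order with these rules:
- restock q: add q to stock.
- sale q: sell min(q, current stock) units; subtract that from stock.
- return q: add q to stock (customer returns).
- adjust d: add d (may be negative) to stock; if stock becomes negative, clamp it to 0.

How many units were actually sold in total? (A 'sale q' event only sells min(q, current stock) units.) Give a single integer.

Processing events:
Start: stock = 32
  Event 1 (sale 19): sell min(19,32)=19. stock: 32 - 19 = 13. total_sold = 19
  Event 2 (sale 17): sell min(17,13)=13. stock: 13 - 13 = 0. total_sold = 32
  Event 3 (adjust -6): 0 + -6 = 0 (clamped to 0)
  Event 4 (restock 24): 0 + 24 = 24
  Event 5 (sale 18): sell min(18,24)=18. stock: 24 - 18 = 6. total_sold = 50
  Event 6 (sale 3): sell min(3,6)=3. stock: 6 - 3 = 3. total_sold = 53
  Event 7 (sale 18): sell min(18,3)=3. stock: 3 - 3 = 0. total_sold = 56
  Event 8 (adjust -7): 0 + -7 = 0 (clamped to 0)
  Event 9 (sale 3): sell min(3,0)=0. stock: 0 - 0 = 0. total_sold = 56
  Event 10 (adjust +4): 0 + 4 = 4
  Event 11 (sale 21): sell min(21,4)=4. stock: 4 - 4 = 0. total_sold = 60
  Event 12 (sale 17): sell min(17,0)=0. stock: 0 - 0 = 0. total_sold = 60
  Event 13 (sale 7): sell min(7,0)=0. stock: 0 - 0 = 0. total_sold = 60
Final: stock = 0, total_sold = 60

Answer: 60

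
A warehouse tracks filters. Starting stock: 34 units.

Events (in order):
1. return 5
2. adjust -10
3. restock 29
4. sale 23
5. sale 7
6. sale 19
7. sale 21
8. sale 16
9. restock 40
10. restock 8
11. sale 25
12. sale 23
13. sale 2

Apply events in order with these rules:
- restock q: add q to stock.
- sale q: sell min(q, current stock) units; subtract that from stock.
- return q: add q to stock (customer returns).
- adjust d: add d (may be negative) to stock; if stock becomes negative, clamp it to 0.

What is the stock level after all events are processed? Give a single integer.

Processing events:
Start: stock = 34
  Event 1 (return 5): 34 + 5 = 39
  Event 2 (adjust -10): 39 + -10 = 29
  Event 3 (restock 29): 29 + 29 = 58
  Event 4 (sale 23): sell min(23,58)=23. stock: 58 - 23 = 35. total_sold = 23
  Event 5 (sale 7): sell min(7,35)=7. stock: 35 - 7 = 28. total_sold = 30
  Event 6 (sale 19): sell min(19,28)=19. stock: 28 - 19 = 9. total_sold = 49
  Event 7 (sale 21): sell min(21,9)=9. stock: 9 - 9 = 0. total_sold = 58
  Event 8 (sale 16): sell min(16,0)=0. stock: 0 - 0 = 0. total_sold = 58
  Event 9 (restock 40): 0 + 40 = 40
  Event 10 (restock 8): 40 + 8 = 48
  Event 11 (sale 25): sell min(25,48)=25. stock: 48 - 25 = 23. total_sold = 83
  Event 12 (sale 23): sell min(23,23)=23. stock: 23 - 23 = 0. total_sold = 106
  Event 13 (sale 2): sell min(2,0)=0. stock: 0 - 0 = 0. total_sold = 106
Final: stock = 0, total_sold = 106

Answer: 0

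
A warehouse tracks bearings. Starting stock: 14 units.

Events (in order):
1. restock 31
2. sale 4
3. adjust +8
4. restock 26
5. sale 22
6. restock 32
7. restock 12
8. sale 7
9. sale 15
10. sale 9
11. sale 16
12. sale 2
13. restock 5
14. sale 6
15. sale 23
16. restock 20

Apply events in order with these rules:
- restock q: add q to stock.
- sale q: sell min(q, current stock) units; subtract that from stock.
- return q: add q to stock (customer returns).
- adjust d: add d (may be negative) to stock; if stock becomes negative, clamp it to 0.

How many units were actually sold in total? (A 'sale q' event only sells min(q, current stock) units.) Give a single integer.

Answer: 104

Derivation:
Processing events:
Start: stock = 14
  Event 1 (restock 31): 14 + 31 = 45
  Event 2 (sale 4): sell min(4,45)=4. stock: 45 - 4 = 41. total_sold = 4
  Event 3 (adjust +8): 41 + 8 = 49
  Event 4 (restock 26): 49 + 26 = 75
  Event 5 (sale 22): sell min(22,75)=22. stock: 75 - 22 = 53. total_sold = 26
  Event 6 (restock 32): 53 + 32 = 85
  Event 7 (restock 12): 85 + 12 = 97
  Event 8 (sale 7): sell min(7,97)=7. stock: 97 - 7 = 90. total_sold = 33
  Event 9 (sale 15): sell min(15,90)=15. stock: 90 - 15 = 75. total_sold = 48
  Event 10 (sale 9): sell min(9,75)=9. stock: 75 - 9 = 66. total_sold = 57
  Event 11 (sale 16): sell min(16,66)=16. stock: 66 - 16 = 50. total_sold = 73
  Event 12 (sale 2): sell min(2,50)=2. stock: 50 - 2 = 48. total_sold = 75
  Event 13 (restock 5): 48 + 5 = 53
  Event 14 (sale 6): sell min(6,53)=6. stock: 53 - 6 = 47. total_sold = 81
  Event 15 (sale 23): sell min(23,47)=23. stock: 47 - 23 = 24. total_sold = 104
  Event 16 (restock 20): 24 + 20 = 44
Final: stock = 44, total_sold = 104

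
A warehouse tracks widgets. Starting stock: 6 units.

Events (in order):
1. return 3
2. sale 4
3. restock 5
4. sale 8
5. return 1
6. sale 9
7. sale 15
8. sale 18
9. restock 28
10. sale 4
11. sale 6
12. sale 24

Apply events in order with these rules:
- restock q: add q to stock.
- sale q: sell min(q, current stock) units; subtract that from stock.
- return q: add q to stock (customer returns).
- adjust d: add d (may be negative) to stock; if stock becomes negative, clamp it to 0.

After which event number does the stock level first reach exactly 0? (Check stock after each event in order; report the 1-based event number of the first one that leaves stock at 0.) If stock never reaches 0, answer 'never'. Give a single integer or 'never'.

Processing events:
Start: stock = 6
  Event 1 (return 3): 6 + 3 = 9
  Event 2 (sale 4): sell min(4,9)=4. stock: 9 - 4 = 5. total_sold = 4
  Event 3 (restock 5): 5 + 5 = 10
  Event 4 (sale 8): sell min(8,10)=8. stock: 10 - 8 = 2. total_sold = 12
  Event 5 (return 1): 2 + 1 = 3
  Event 6 (sale 9): sell min(9,3)=3. stock: 3 - 3 = 0. total_sold = 15
  Event 7 (sale 15): sell min(15,0)=0. stock: 0 - 0 = 0. total_sold = 15
  Event 8 (sale 18): sell min(18,0)=0. stock: 0 - 0 = 0. total_sold = 15
  Event 9 (restock 28): 0 + 28 = 28
  Event 10 (sale 4): sell min(4,28)=4. stock: 28 - 4 = 24. total_sold = 19
  Event 11 (sale 6): sell min(6,24)=6. stock: 24 - 6 = 18. total_sold = 25
  Event 12 (sale 24): sell min(24,18)=18. stock: 18 - 18 = 0. total_sold = 43
Final: stock = 0, total_sold = 43

First zero at event 6.

Answer: 6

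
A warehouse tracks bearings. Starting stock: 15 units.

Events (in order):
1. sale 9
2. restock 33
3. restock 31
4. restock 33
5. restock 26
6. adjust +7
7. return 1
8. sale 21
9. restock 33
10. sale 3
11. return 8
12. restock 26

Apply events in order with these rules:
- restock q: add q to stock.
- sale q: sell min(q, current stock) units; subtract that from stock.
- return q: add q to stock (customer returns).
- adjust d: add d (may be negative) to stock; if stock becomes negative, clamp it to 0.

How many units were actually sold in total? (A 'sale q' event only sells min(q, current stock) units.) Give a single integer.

Answer: 33

Derivation:
Processing events:
Start: stock = 15
  Event 1 (sale 9): sell min(9,15)=9. stock: 15 - 9 = 6. total_sold = 9
  Event 2 (restock 33): 6 + 33 = 39
  Event 3 (restock 31): 39 + 31 = 70
  Event 4 (restock 33): 70 + 33 = 103
  Event 5 (restock 26): 103 + 26 = 129
  Event 6 (adjust +7): 129 + 7 = 136
  Event 7 (return 1): 136 + 1 = 137
  Event 8 (sale 21): sell min(21,137)=21. stock: 137 - 21 = 116. total_sold = 30
  Event 9 (restock 33): 116 + 33 = 149
  Event 10 (sale 3): sell min(3,149)=3. stock: 149 - 3 = 146. total_sold = 33
  Event 11 (return 8): 146 + 8 = 154
  Event 12 (restock 26): 154 + 26 = 180
Final: stock = 180, total_sold = 33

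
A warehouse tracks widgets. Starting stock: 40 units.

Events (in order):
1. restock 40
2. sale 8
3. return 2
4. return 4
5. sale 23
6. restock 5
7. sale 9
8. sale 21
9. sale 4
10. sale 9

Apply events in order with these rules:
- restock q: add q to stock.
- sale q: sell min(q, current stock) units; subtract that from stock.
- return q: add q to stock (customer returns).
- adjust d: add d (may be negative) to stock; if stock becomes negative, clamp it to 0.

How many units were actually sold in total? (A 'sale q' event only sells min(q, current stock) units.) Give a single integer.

Answer: 74

Derivation:
Processing events:
Start: stock = 40
  Event 1 (restock 40): 40 + 40 = 80
  Event 2 (sale 8): sell min(8,80)=8. stock: 80 - 8 = 72. total_sold = 8
  Event 3 (return 2): 72 + 2 = 74
  Event 4 (return 4): 74 + 4 = 78
  Event 5 (sale 23): sell min(23,78)=23. stock: 78 - 23 = 55. total_sold = 31
  Event 6 (restock 5): 55 + 5 = 60
  Event 7 (sale 9): sell min(9,60)=9. stock: 60 - 9 = 51. total_sold = 40
  Event 8 (sale 21): sell min(21,51)=21. stock: 51 - 21 = 30. total_sold = 61
  Event 9 (sale 4): sell min(4,30)=4. stock: 30 - 4 = 26. total_sold = 65
  Event 10 (sale 9): sell min(9,26)=9. stock: 26 - 9 = 17. total_sold = 74
Final: stock = 17, total_sold = 74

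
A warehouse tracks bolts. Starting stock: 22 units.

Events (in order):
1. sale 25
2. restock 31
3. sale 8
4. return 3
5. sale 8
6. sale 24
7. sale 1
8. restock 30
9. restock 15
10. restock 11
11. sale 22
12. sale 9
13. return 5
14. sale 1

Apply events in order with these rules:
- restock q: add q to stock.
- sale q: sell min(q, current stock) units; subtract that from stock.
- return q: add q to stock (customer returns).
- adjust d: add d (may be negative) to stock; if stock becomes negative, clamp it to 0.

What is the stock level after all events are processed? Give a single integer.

Answer: 29

Derivation:
Processing events:
Start: stock = 22
  Event 1 (sale 25): sell min(25,22)=22. stock: 22 - 22 = 0. total_sold = 22
  Event 2 (restock 31): 0 + 31 = 31
  Event 3 (sale 8): sell min(8,31)=8. stock: 31 - 8 = 23. total_sold = 30
  Event 4 (return 3): 23 + 3 = 26
  Event 5 (sale 8): sell min(8,26)=8. stock: 26 - 8 = 18. total_sold = 38
  Event 6 (sale 24): sell min(24,18)=18. stock: 18 - 18 = 0. total_sold = 56
  Event 7 (sale 1): sell min(1,0)=0. stock: 0 - 0 = 0. total_sold = 56
  Event 8 (restock 30): 0 + 30 = 30
  Event 9 (restock 15): 30 + 15 = 45
  Event 10 (restock 11): 45 + 11 = 56
  Event 11 (sale 22): sell min(22,56)=22. stock: 56 - 22 = 34. total_sold = 78
  Event 12 (sale 9): sell min(9,34)=9. stock: 34 - 9 = 25. total_sold = 87
  Event 13 (return 5): 25 + 5 = 30
  Event 14 (sale 1): sell min(1,30)=1. stock: 30 - 1 = 29. total_sold = 88
Final: stock = 29, total_sold = 88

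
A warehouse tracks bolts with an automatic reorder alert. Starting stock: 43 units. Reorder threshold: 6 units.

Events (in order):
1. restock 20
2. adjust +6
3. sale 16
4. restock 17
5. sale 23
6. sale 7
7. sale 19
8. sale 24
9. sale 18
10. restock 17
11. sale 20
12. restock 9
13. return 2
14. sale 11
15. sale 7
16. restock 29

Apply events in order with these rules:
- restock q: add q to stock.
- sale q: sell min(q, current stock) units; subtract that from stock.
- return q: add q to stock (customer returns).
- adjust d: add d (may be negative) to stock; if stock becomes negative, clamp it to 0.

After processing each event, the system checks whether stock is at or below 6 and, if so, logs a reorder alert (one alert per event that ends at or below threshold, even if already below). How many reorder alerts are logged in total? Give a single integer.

Answer: 5

Derivation:
Processing events:
Start: stock = 43
  Event 1 (restock 20): 43 + 20 = 63
  Event 2 (adjust +6): 63 + 6 = 69
  Event 3 (sale 16): sell min(16,69)=16. stock: 69 - 16 = 53. total_sold = 16
  Event 4 (restock 17): 53 + 17 = 70
  Event 5 (sale 23): sell min(23,70)=23. stock: 70 - 23 = 47. total_sold = 39
  Event 6 (sale 7): sell min(7,47)=7. stock: 47 - 7 = 40. total_sold = 46
  Event 7 (sale 19): sell min(19,40)=19. stock: 40 - 19 = 21. total_sold = 65
  Event 8 (sale 24): sell min(24,21)=21. stock: 21 - 21 = 0. total_sold = 86
  Event 9 (sale 18): sell min(18,0)=0. stock: 0 - 0 = 0. total_sold = 86
  Event 10 (restock 17): 0 + 17 = 17
  Event 11 (sale 20): sell min(20,17)=17. stock: 17 - 17 = 0. total_sold = 103
  Event 12 (restock 9): 0 + 9 = 9
  Event 13 (return 2): 9 + 2 = 11
  Event 14 (sale 11): sell min(11,11)=11. stock: 11 - 11 = 0. total_sold = 114
  Event 15 (sale 7): sell min(7,0)=0. stock: 0 - 0 = 0. total_sold = 114
  Event 16 (restock 29): 0 + 29 = 29
Final: stock = 29, total_sold = 114

Checking against threshold 6:
  After event 1: stock=63 > 6
  After event 2: stock=69 > 6
  After event 3: stock=53 > 6
  After event 4: stock=70 > 6
  After event 5: stock=47 > 6
  After event 6: stock=40 > 6
  After event 7: stock=21 > 6
  After event 8: stock=0 <= 6 -> ALERT
  After event 9: stock=0 <= 6 -> ALERT
  After event 10: stock=17 > 6
  After event 11: stock=0 <= 6 -> ALERT
  After event 12: stock=9 > 6
  After event 13: stock=11 > 6
  After event 14: stock=0 <= 6 -> ALERT
  After event 15: stock=0 <= 6 -> ALERT
  After event 16: stock=29 > 6
Alert events: [8, 9, 11, 14, 15]. Count = 5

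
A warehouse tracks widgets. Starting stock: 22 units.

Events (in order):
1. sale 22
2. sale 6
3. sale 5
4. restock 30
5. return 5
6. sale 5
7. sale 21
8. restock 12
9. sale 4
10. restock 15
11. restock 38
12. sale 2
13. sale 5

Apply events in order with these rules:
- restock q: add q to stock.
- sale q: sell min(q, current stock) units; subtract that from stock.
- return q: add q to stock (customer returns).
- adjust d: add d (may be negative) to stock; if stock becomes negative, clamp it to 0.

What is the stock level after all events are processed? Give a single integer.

Answer: 63

Derivation:
Processing events:
Start: stock = 22
  Event 1 (sale 22): sell min(22,22)=22. stock: 22 - 22 = 0. total_sold = 22
  Event 2 (sale 6): sell min(6,0)=0. stock: 0 - 0 = 0. total_sold = 22
  Event 3 (sale 5): sell min(5,0)=0. stock: 0 - 0 = 0. total_sold = 22
  Event 4 (restock 30): 0 + 30 = 30
  Event 5 (return 5): 30 + 5 = 35
  Event 6 (sale 5): sell min(5,35)=5. stock: 35 - 5 = 30. total_sold = 27
  Event 7 (sale 21): sell min(21,30)=21. stock: 30 - 21 = 9. total_sold = 48
  Event 8 (restock 12): 9 + 12 = 21
  Event 9 (sale 4): sell min(4,21)=4. stock: 21 - 4 = 17. total_sold = 52
  Event 10 (restock 15): 17 + 15 = 32
  Event 11 (restock 38): 32 + 38 = 70
  Event 12 (sale 2): sell min(2,70)=2. stock: 70 - 2 = 68. total_sold = 54
  Event 13 (sale 5): sell min(5,68)=5. stock: 68 - 5 = 63. total_sold = 59
Final: stock = 63, total_sold = 59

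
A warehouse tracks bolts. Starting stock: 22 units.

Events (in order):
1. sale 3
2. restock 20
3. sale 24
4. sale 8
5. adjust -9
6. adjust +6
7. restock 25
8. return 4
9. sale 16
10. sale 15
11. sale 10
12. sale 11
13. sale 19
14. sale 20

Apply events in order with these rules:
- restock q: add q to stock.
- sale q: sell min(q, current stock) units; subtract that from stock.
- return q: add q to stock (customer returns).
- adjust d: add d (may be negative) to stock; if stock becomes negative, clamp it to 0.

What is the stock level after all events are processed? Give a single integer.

Answer: 0

Derivation:
Processing events:
Start: stock = 22
  Event 1 (sale 3): sell min(3,22)=3. stock: 22 - 3 = 19. total_sold = 3
  Event 2 (restock 20): 19 + 20 = 39
  Event 3 (sale 24): sell min(24,39)=24. stock: 39 - 24 = 15. total_sold = 27
  Event 4 (sale 8): sell min(8,15)=8. stock: 15 - 8 = 7. total_sold = 35
  Event 5 (adjust -9): 7 + -9 = 0 (clamped to 0)
  Event 6 (adjust +6): 0 + 6 = 6
  Event 7 (restock 25): 6 + 25 = 31
  Event 8 (return 4): 31 + 4 = 35
  Event 9 (sale 16): sell min(16,35)=16. stock: 35 - 16 = 19. total_sold = 51
  Event 10 (sale 15): sell min(15,19)=15. stock: 19 - 15 = 4. total_sold = 66
  Event 11 (sale 10): sell min(10,4)=4. stock: 4 - 4 = 0. total_sold = 70
  Event 12 (sale 11): sell min(11,0)=0. stock: 0 - 0 = 0. total_sold = 70
  Event 13 (sale 19): sell min(19,0)=0. stock: 0 - 0 = 0. total_sold = 70
  Event 14 (sale 20): sell min(20,0)=0. stock: 0 - 0 = 0. total_sold = 70
Final: stock = 0, total_sold = 70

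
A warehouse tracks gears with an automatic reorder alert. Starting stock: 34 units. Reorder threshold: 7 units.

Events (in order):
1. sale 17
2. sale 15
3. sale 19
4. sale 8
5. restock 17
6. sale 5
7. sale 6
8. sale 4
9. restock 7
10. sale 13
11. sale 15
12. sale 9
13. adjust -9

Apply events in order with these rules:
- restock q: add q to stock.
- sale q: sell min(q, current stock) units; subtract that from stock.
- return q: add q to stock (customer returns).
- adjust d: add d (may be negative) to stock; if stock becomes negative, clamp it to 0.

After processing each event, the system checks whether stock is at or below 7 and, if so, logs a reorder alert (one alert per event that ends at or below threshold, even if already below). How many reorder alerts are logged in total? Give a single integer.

Processing events:
Start: stock = 34
  Event 1 (sale 17): sell min(17,34)=17. stock: 34 - 17 = 17. total_sold = 17
  Event 2 (sale 15): sell min(15,17)=15. stock: 17 - 15 = 2. total_sold = 32
  Event 3 (sale 19): sell min(19,2)=2. stock: 2 - 2 = 0. total_sold = 34
  Event 4 (sale 8): sell min(8,0)=0. stock: 0 - 0 = 0. total_sold = 34
  Event 5 (restock 17): 0 + 17 = 17
  Event 6 (sale 5): sell min(5,17)=5. stock: 17 - 5 = 12. total_sold = 39
  Event 7 (sale 6): sell min(6,12)=6. stock: 12 - 6 = 6. total_sold = 45
  Event 8 (sale 4): sell min(4,6)=4. stock: 6 - 4 = 2. total_sold = 49
  Event 9 (restock 7): 2 + 7 = 9
  Event 10 (sale 13): sell min(13,9)=9. stock: 9 - 9 = 0. total_sold = 58
  Event 11 (sale 15): sell min(15,0)=0. stock: 0 - 0 = 0. total_sold = 58
  Event 12 (sale 9): sell min(9,0)=0. stock: 0 - 0 = 0. total_sold = 58
  Event 13 (adjust -9): 0 + -9 = 0 (clamped to 0)
Final: stock = 0, total_sold = 58

Checking against threshold 7:
  After event 1: stock=17 > 7
  After event 2: stock=2 <= 7 -> ALERT
  After event 3: stock=0 <= 7 -> ALERT
  After event 4: stock=0 <= 7 -> ALERT
  After event 5: stock=17 > 7
  After event 6: stock=12 > 7
  After event 7: stock=6 <= 7 -> ALERT
  After event 8: stock=2 <= 7 -> ALERT
  After event 9: stock=9 > 7
  After event 10: stock=0 <= 7 -> ALERT
  After event 11: stock=0 <= 7 -> ALERT
  After event 12: stock=0 <= 7 -> ALERT
  After event 13: stock=0 <= 7 -> ALERT
Alert events: [2, 3, 4, 7, 8, 10, 11, 12, 13]. Count = 9

Answer: 9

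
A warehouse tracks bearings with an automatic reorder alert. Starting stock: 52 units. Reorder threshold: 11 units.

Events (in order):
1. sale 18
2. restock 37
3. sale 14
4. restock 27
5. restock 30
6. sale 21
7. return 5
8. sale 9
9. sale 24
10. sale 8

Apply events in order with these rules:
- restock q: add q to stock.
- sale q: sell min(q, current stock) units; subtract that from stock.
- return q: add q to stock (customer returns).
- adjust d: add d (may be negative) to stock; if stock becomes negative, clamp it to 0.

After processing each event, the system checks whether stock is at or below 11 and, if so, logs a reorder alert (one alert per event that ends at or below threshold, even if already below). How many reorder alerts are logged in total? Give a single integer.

Processing events:
Start: stock = 52
  Event 1 (sale 18): sell min(18,52)=18. stock: 52 - 18 = 34. total_sold = 18
  Event 2 (restock 37): 34 + 37 = 71
  Event 3 (sale 14): sell min(14,71)=14. stock: 71 - 14 = 57. total_sold = 32
  Event 4 (restock 27): 57 + 27 = 84
  Event 5 (restock 30): 84 + 30 = 114
  Event 6 (sale 21): sell min(21,114)=21. stock: 114 - 21 = 93. total_sold = 53
  Event 7 (return 5): 93 + 5 = 98
  Event 8 (sale 9): sell min(9,98)=9. stock: 98 - 9 = 89. total_sold = 62
  Event 9 (sale 24): sell min(24,89)=24. stock: 89 - 24 = 65. total_sold = 86
  Event 10 (sale 8): sell min(8,65)=8. stock: 65 - 8 = 57. total_sold = 94
Final: stock = 57, total_sold = 94

Checking against threshold 11:
  After event 1: stock=34 > 11
  After event 2: stock=71 > 11
  After event 3: stock=57 > 11
  After event 4: stock=84 > 11
  After event 5: stock=114 > 11
  After event 6: stock=93 > 11
  After event 7: stock=98 > 11
  After event 8: stock=89 > 11
  After event 9: stock=65 > 11
  After event 10: stock=57 > 11
Alert events: []. Count = 0

Answer: 0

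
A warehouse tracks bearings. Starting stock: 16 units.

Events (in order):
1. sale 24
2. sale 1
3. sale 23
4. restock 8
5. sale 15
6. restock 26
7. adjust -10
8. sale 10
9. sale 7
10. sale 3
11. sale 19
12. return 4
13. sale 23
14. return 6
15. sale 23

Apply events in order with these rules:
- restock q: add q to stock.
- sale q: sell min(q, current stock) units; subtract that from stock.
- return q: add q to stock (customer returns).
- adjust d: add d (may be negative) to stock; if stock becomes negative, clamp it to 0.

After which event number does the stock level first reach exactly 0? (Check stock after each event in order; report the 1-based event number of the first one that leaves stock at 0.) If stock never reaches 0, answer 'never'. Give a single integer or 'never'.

Processing events:
Start: stock = 16
  Event 1 (sale 24): sell min(24,16)=16. stock: 16 - 16 = 0. total_sold = 16
  Event 2 (sale 1): sell min(1,0)=0. stock: 0 - 0 = 0. total_sold = 16
  Event 3 (sale 23): sell min(23,0)=0. stock: 0 - 0 = 0. total_sold = 16
  Event 4 (restock 8): 0 + 8 = 8
  Event 5 (sale 15): sell min(15,8)=8. stock: 8 - 8 = 0. total_sold = 24
  Event 6 (restock 26): 0 + 26 = 26
  Event 7 (adjust -10): 26 + -10 = 16
  Event 8 (sale 10): sell min(10,16)=10. stock: 16 - 10 = 6. total_sold = 34
  Event 9 (sale 7): sell min(7,6)=6. stock: 6 - 6 = 0. total_sold = 40
  Event 10 (sale 3): sell min(3,0)=0. stock: 0 - 0 = 0. total_sold = 40
  Event 11 (sale 19): sell min(19,0)=0. stock: 0 - 0 = 0. total_sold = 40
  Event 12 (return 4): 0 + 4 = 4
  Event 13 (sale 23): sell min(23,4)=4. stock: 4 - 4 = 0. total_sold = 44
  Event 14 (return 6): 0 + 6 = 6
  Event 15 (sale 23): sell min(23,6)=6. stock: 6 - 6 = 0. total_sold = 50
Final: stock = 0, total_sold = 50

First zero at event 1.

Answer: 1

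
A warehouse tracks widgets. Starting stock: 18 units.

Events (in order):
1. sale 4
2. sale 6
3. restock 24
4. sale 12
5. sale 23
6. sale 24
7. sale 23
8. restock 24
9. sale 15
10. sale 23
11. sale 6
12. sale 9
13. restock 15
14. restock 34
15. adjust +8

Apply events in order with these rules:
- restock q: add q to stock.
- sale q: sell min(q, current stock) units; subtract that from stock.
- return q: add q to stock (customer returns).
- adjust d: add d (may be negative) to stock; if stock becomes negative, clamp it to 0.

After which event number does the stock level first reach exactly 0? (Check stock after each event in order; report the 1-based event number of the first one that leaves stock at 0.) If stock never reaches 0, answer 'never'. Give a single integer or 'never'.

Answer: 5

Derivation:
Processing events:
Start: stock = 18
  Event 1 (sale 4): sell min(4,18)=4. stock: 18 - 4 = 14. total_sold = 4
  Event 2 (sale 6): sell min(6,14)=6. stock: 14 - 6 = 8. total_sold = 10
  Event 3 (restock 24): 8 + 24 = 32
  Event 4 (sale 12): sell min(12,32)=12. stock: 32 - 12 = 20. total_sold = 22
  Event 5 (sale 23): sell min(23,20)=20. stock: 20 - 20 = 0. total_sold = 42
  Event 6 (sale 24): sell min(24,0)=0. stock: 0 - 0 = 0. total_sold = 42
  Event 7 (sale 23): sell min(23,0)=0. stock: 0 - 0 = 0. total_sold = 42
  Event 8 (restock 24): 0 + 24 = 24
  Event 9 (sale 15): sell min(15,24)=15. stock: 24 - 15 = 9. total_sold = 57
  Event 10 (sale 23): sell min(23,9)=9. stock: 9 - 9 = 0. total_sold = 66
  Event 11 (sale 6): sell min(6,0)=0. stock: 0 - 0 = 0. total_sold = 66
  Event 12 (sale 9): sell min(9,0)=0. stock: 0 - 0 = 0. total_sold = 66
  Event 13 (restock 15): 0 + 15 = 15
  Event 14 (restock 34): 15 + 34 = 49
  Event 15 (adjust +8): 49 + 8 = 57
Final: stock = 57, total_sold = 66

First zero at event 5.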